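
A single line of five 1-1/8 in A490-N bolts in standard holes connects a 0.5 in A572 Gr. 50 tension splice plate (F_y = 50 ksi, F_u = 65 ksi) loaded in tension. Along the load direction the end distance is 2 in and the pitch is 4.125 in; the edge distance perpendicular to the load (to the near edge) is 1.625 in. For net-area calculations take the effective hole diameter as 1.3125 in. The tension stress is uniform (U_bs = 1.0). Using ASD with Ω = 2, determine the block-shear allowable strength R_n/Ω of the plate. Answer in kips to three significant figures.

139 kips

Shear plane L_v = 2 + 4·4.125 = 18.5 in; A_gv = 18.5 × 0.5 = 9.25 in².
A_nv = (18.5 − 4.5·1.3125) × 0.5 = 6.297 in².
A_nt = (1.625 − 0.5·1.3125) × 0.5 = 0.4844 in².
0.6 F_u A_nv = 245.6 kips; 0.6 F_y A_gv = 277.5 kips → shear rupture governs the shear term.
R_n = 245.6 + 1.0 × 65 × 0.4844 = 277.1 kips.
Allowable strength R_n/Ω = 277.1 / 2 = 139 kips.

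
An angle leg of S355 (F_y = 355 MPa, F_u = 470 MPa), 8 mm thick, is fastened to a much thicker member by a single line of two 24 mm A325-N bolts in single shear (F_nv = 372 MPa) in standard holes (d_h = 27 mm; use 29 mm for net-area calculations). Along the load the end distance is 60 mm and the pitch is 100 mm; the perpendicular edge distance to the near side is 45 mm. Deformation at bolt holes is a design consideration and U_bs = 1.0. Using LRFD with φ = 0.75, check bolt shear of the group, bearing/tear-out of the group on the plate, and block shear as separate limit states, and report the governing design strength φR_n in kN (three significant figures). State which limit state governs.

252 kN (bolt shear governs)

Bolt shear: A_b = π·24²/4 = 452.4 mm²; R_n = 372 × 452.4 × 2 × 1 / 1000 = 336.6 kN → 0.75 × 336.6 = 252 kN.
Bearing: edge l_c = 46.5, r_n = 209.8 kN; interior l_c = 73, r_n = 216.6 kN; R_n = 209.8 + 1·216.6 = 426.4 kN → 320 kN.
Block shear: A_gv = 1280, A_nv = 932, A_nt = 244 mm²; R_n = min(0.6F_uA_nv, 0.6F_yA_gv) + U_bs·F_u·A_nt = 377.5 kN → 283 kN.
Bolt shear governs: 252 kN.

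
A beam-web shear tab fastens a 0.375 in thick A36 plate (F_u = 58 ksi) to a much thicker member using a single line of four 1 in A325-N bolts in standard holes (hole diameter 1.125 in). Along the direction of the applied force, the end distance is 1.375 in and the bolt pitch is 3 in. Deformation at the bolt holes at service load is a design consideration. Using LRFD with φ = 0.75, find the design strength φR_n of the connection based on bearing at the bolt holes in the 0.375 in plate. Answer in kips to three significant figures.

126 kips

Per bolt r_n = 1.2 l_c t F_u ≤ 2.4 d t F_u; upper limit = 2.4 × 1 × 0.375 × 58 = 52.2 kips.
Edge bolt: l_c = 1.375 − 1.125/2 = 0.8125 in → 1.2 × 0.8125 × 0.375 × 58 = 21.21 → r_n = 21.21 kips.
Interior bolts: l_c = 3 − 1.125 = 1.875 in → 1.2 × 1.875 × 0.375 × 58 = 48.94 → r_n = 48.94 kips.
R_n = 1 × 21.21 + 3 × 48.94 = 168 kips.
Design strength φR_n = 0.75 × 168 = 126 kips.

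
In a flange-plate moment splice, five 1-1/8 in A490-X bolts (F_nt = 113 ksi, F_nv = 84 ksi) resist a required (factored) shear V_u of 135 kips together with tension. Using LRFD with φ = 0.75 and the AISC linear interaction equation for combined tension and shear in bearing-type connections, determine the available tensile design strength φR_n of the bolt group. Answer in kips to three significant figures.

366 kips

A_b = π·1.125²/4 = 0.994 in²; f_rv = 135 / (5 × 0.994) = 27.16 ksi.
F'_nt = 1.3 F_nt − (F_nt / φF_nv) f_rv = 1.3·113 − (113/(0.75·84))·27.16 = 98.18 ksi, capped at F_nt → F'_nt = 98.18 ksi.
R_n = F'_nt · A_b · n = 98.18 × 0.994 × 5 = 488 kips.
Design strength φR_n = 0.75 × 488 = 366 kips.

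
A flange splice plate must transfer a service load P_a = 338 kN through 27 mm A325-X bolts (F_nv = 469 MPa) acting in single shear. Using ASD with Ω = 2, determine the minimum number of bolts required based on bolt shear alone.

3 bolts

A_b = π·27²/4 = 572.6 mm².
Per-bolt allowable strength R_n/Ω = 469 × 572.6 × 1 / 1000 / 2 = 134.3 kN.
n ≥ 338 / 134.3 = 2.517 → use 3 bolts.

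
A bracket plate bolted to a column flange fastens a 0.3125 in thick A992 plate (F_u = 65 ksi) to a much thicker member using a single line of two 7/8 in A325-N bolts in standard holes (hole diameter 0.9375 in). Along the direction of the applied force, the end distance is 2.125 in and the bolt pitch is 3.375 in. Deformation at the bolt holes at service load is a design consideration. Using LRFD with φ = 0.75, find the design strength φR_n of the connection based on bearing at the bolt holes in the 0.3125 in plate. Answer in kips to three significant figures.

62.3 kips

Per bolt r_n = 1.2 l_c t F_u ≤ 2.4 d t F_u; upper limit = 2.4 × 0.875 × 0.3125 × 65 = 42.66 kips.
Edge bolt: l_c = 2.125 − 0.9375/2 = 1.656 in → 1.2 × 1.656 × 0.3125 × 65 = 40.37 → r_n = 40.37 kips.
Interior bolts: l_c = 3.375 − 0.9375 = 2.438 in → 1.2 × 2.438 × 0.3125 × 65 = 59.41 → r_n = 42.66 kips.
R_n = 1 × 40.37 + 1 × 42.66 = 83.03 kips.
Design strength φR_n = 0.75 × 83.03 = 62.3 kips.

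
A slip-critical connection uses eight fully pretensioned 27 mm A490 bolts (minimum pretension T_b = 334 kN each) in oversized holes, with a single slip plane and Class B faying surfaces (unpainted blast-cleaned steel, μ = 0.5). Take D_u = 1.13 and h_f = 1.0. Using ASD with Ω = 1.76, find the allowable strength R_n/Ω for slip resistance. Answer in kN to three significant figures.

858 kN

R_n = μ · D_u · h_f · T_b · n_s · n_b = 0.5 × 1.13 × 1.0 × 334 × 1 × 8 = 1510 kN.
Allowable strength R_n/Ω = 1510 / 1.76 = 858 kN.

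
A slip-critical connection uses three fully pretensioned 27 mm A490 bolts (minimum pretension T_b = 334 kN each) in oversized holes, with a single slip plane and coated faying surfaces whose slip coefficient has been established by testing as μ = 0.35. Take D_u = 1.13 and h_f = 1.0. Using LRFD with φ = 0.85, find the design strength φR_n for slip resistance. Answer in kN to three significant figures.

R_n = μ · D_u · h_f · T_b · n_s · n_b = 0.35 × 1.13 × 1.0 × 334 × 1 × 3 = 396.3 kN.
Design strength φR_n = 0.85 × 396.3 = 337 kN.

337 kN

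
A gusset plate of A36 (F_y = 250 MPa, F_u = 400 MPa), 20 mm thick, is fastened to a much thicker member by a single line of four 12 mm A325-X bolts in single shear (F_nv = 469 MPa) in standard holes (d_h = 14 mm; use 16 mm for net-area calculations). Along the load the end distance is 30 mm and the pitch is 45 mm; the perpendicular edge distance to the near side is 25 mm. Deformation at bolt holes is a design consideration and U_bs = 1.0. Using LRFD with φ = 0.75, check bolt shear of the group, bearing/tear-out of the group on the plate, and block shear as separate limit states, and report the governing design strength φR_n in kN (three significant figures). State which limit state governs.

Bolt shear: A_b = π·12²/4 = 113.1 mm²; R_n = 469 × 113.1 × 4 × 1 / 1000 = 212.2 kN → 0.75 × 212.2 = 159 kN.
Bearing: edge l_c = 23, r_n = 220.8 kN; interior l_c = 31, r_n = 230.4 kN; R_n = 220.8 + 3·230.4 = 912 kN → 684 kN.
Block shear: A_gv = 3300, A_nv = 2180, A_nt = 340 mm²; R_n = min(0.6F_uA_nv, 0.6F_yA_gv) + U_bs·F_u·A_nt = 631 kN → 473 kN.
Bolt shear governs: 159 kN.

159 kN (bolt shear governs)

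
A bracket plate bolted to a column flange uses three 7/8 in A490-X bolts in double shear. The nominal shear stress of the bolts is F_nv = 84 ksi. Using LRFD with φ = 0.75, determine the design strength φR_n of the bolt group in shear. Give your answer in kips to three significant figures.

A_b = π × 0.875² / 4 = 0.6013 in².
R_n = F_nv · A_b · n · n_s = 84 × 0.6013 × 3 × 2 = 303.1 kips.
Design strength φR_n = 0.75 × 303.1 = 227 kips.

227 kips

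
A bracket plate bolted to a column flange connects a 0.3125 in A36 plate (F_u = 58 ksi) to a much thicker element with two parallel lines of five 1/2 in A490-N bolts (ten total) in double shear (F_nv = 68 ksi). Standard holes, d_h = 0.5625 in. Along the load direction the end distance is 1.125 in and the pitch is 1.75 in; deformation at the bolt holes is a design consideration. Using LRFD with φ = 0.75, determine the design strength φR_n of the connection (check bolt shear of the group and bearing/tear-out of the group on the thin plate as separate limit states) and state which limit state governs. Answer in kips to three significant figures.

Bolt shear: A_b = π·0.5²/4 = 0.1963 in²; R_n = 68 × 0.1963 × 10 × 2 = 267 kips → 0.75 × 267 = 200 kips.
Bearing (1.2 l_c t F_u ≤ 2.4 d t F_u): upper limit = 2.4·0.5·0.3125·58 = 21.75 kips.
  Edge l_c = 1.125 − 0.5625/2 = 0.8438 → r_n = 18.35 kips; interior l_c = 1.75 − 0.5625 = 1.188 → r_n = 21.75 kips.
  R_n,bearing = 2·18.35 + 8·21.75 = 210.7 kips → 0.75 × 210.7 = 158 kips.
Bearing governs: 158 kips.

158 kips (bearing governs)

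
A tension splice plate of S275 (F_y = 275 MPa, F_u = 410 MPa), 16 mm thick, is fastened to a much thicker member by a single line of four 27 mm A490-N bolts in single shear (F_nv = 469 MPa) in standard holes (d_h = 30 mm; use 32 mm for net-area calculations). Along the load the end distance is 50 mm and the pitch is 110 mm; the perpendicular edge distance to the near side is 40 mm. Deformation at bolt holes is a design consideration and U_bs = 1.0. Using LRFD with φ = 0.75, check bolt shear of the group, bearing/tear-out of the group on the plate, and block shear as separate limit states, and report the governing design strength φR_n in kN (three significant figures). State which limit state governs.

Bolt shear: A_b = π·27²/4 = 572.6 mm²; R_n = 469 × 572.6 × 4 × 1 / 1000 = 1074 kN → 0.75 × 1074 = 806 kN.
Bearing: edge l_c = 35, r_n = 275.5 kN; interior l_c = 80, r_n = 425.1 kN; R_n = 275.5 + 3·425.1 = 1551 kN → 1160 kN.
Block shear: A_gv = 6080, A_nv = 4288, A_nt = 384 mm²; R_n = min(0.6F_uA_nv, 0.6F_yA_gv) + U_bs·F_u·A_nt = 1161 kN → 870 kN.
Bolt shear governs: 806 kN.

806 kN (bolt shear governs)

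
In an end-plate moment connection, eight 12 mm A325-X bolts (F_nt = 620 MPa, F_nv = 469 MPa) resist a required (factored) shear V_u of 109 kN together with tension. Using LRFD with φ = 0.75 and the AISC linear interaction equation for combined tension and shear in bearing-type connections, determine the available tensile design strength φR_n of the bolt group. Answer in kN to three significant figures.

A_b = π·12²/4 = 113.1 mm²; f_rv = 109 × 1000 / (8 × 113.1) = 120.5 MPa.
F'_nt = 1.3 F_nt − (F_nt / φF_nv) f_rv = 1.3·620 − (620/(0.75·469))·120.5 = 593.7 MPa, capped at F_nt → F'_nt = 593.7 MPa.
R_n = F'_nt · A_b · n = 593.7 × 113.1 × 8 / 1000 = 537.1 kN.
Design strength φR_n = 0.75 × 537.1 = 403 kN.

403 kN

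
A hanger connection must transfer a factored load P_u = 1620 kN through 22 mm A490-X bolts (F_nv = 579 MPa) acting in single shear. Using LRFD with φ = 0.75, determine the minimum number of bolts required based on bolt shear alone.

A_b = π·22²/4 = 380.1 mm².
Per-bolt design strength φR_n = 0.75 × 579 × 380.1 × 1 / 1000 = 165.1 kN.
n ≥ 1620 / 165.1 = 9.814 → use 10 bolts.

10 bolts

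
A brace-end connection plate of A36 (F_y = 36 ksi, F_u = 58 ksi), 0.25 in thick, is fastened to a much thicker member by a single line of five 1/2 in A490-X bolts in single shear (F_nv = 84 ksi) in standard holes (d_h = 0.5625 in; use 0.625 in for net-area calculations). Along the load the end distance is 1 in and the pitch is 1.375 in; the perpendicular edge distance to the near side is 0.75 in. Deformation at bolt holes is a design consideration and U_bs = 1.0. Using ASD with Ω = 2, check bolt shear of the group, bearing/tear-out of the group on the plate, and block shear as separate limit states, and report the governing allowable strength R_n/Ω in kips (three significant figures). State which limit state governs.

Bolt shear: A_b = π·0.5²/4 = 0.1963 in²; R_n = 84 × 0.1963 × 5 × 1 = 82.47 kips → 82.47 / 2 = 41.2 kips.
Bearing: edge l_c = 0.7188, r_n = 12.51 kips; interior l_c = 0.8125, r_n = 14.14 kips; R_n = 12.51 + 4·14.14 = 69.06 kips → 34.5 kips.
Block shear: A_gv = 1.625, A_nv = 0.9219, A_nt = 0.1094 in²; R_n = min(0.6F_uA_nv, 0.6F_yA_gv) + U_bs·F_u·A_nt = 38.42 kips → 19.2 kips.
Block shear governs: 19.2 kips.

19.2 kips (block shear governs)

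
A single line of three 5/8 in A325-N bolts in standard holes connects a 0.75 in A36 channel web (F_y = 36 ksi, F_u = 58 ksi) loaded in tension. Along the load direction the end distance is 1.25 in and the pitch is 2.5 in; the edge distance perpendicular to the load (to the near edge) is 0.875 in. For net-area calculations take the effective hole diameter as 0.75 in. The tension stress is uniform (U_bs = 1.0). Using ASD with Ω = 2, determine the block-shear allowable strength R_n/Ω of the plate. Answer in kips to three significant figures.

61.5 kips

Shear plane L_v = 1.25 + 2·2.5 = 6.25 in; A_gv = 6.25 × 0.75 = 4.688 in².
A_nv = (6.25 − 2.5·0.75) × 0.75 = 3.281 in².
A_nt = (0.875 − 0.5·0.75) × 0.75 = 0.375 in².
0.6 F_u A_nv = 114.2 kips; 0.6 F_y A_gv = 101.2 kips → shear yielding governs the shear term.
R_n = 101.2 + 1.0 × 58 × 0.375 = 123 kips.
Allowable strength R_n/Ω = 123 / 2 = 61.5 kips.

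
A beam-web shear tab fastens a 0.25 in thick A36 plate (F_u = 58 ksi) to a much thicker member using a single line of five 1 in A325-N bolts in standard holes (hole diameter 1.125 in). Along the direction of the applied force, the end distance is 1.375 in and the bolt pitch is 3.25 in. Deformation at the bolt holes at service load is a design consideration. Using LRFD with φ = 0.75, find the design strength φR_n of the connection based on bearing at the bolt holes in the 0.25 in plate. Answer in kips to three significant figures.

115 kips

Per bolt r_n = 1.2 l_c t F_u ≤ 2.4 d t F_u; upper limit = 2.4 × 1 × 0.25 × 58 = 34.8 kips.
Edge bolt: l_c = 1.375 − 1.125/2 = 0.8125 in → 1.2 × 0.8125 × 0.25 × 58 = 14.14 → r_n = 14.14 kips.
Interior bolts: l_c = 3.25 − 1.125 = 2.125 in → 1.2 × 2.125 × 0.25 × 58 = 36.97 → r_n = 34.8 kips.
R_n = 1 × 14.14 + 4 × 34.8 = 153.3 kips.
Design strength φR_n = 0.75 × 153.3 = 115 kips.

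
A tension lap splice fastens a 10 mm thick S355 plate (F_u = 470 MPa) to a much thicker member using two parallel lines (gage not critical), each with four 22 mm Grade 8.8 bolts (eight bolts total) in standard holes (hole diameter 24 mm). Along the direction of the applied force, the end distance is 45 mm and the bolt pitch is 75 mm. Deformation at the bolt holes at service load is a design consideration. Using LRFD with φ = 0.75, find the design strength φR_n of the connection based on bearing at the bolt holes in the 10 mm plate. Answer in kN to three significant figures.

1400 kN

Per bolt r_n = 1.2 l_c t F_u ≤ 2.4 d t F_u; upper limit = 2.4 × 22 × 10 × 470 / 1000 = 248.2 kN.
Edge bolt: l_c = 45 − 24/2 = 33 mm → 1.2 × 33 × 10 × 470 / 1000 = 186.1 → r_n = 186.1 kN.
Interior bolts: l_c = 75 − 24 = 51 mm → 1.2 × 51 × 10 × 470 / 1000 = 287.6 → r_n = 248.2 kN.
R_n = 2 × 186.1 + 6 × 248.2 = 1861 kN.
Design strength φR_n = 0.75 × 1861 = 1400 kN.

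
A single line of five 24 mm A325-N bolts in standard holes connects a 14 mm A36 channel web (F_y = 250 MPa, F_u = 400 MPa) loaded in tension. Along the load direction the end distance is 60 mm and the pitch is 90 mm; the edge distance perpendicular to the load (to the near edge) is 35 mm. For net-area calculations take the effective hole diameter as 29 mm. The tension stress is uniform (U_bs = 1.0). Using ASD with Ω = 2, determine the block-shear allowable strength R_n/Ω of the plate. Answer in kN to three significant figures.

498 kN

Shear plane L_v = 60 + 4·90 = 420 mm; A_gv = 420 × 14 = 5880 mm².
A_nv = (420 − 4.5·29) × 14 = 4053 mm².
A_nt = (35 − 0.5·29) × 14 = 287 mm².
0.6 F_u A_nv = 972.7 kN; 0.6 F_y A_gv = 882 kN → shear yielding governs the shear term.
R_n = 882 + 1.0 × 400 × 287 / 1000 = 996.8 kN.
Allowable strength R_n/Ω = 996.8 / 2 = 498 kN.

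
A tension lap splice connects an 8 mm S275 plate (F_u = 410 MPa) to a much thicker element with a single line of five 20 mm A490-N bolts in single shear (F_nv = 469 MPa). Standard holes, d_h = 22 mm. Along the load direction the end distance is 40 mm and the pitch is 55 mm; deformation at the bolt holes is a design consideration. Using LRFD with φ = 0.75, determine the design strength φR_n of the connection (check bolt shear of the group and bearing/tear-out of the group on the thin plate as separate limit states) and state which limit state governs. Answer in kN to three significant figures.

475 kN (bearing governs)

Bolt shear: A_b = π·20²/4 = 314.2 mm²; R_n = 469 × 314.2 × 5 × 1 / 1000 = 736.7 kN → 0.75 × 736.7 = 553 kN.
Bearing (1.2 l_c t F_u ≤ 2.4 d t F_u): upper limit = 2.4·20·8·410 / 1000 = 157.4 kN.
  Edge l_c = 40 − 22/2 = 29 → r_n = 114.1 kN; interior l_c = 55 − 22 = 33 → r_n = 129.9 kN.
  R_n,bearing = 1·114.1 + 4·129.9 = 633.7 kN → 0.75 × 633.7 = 475 kN.
Bearing governs: 475 kN.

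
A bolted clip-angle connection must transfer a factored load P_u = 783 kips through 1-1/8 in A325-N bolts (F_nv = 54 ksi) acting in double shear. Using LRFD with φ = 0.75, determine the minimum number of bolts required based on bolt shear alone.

10 bolts

A_b = π·1.125²/4 = 0.994 in².
Per-bolt design strength φR_n = 0.75 × 54 × 0.994 × 2 = 80.52 kips.
n ≥ 783 / 80.52 = 9.725 → use 10 bolts.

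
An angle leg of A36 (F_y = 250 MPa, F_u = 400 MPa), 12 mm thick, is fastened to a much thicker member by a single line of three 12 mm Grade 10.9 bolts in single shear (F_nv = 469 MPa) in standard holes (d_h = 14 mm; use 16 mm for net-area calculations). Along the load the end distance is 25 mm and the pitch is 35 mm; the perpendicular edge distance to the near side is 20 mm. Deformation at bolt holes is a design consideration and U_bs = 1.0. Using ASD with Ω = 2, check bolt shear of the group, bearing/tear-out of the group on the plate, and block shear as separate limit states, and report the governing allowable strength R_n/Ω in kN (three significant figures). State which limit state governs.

Bolt shear: A_b = π·12²/4 = 113.1 mm²; R_n = 469 × 113.1 × 3 × 1 / 1000 = 159.1 kN → 159.1 / 2 = 79.6 kN.
Bearing: edge l_c = 18, r_n = 103.7 kN; interior l_c = 21, r_n = 121 kN; R_n = 103.7 + 2·121 = 345.6 kN → 173 kN.
Block shear: A_gv = 1140, A_nv = 660, A_nt = 144 mm²; R_n = min(0.6F_uA_nv, 0.6F_yA_gv) + U_bs·F_u·A_nt = 216 kN → 108 kN.
Bolt shear governs: 79.6 kN.

79.6 kN (bolt shear governs)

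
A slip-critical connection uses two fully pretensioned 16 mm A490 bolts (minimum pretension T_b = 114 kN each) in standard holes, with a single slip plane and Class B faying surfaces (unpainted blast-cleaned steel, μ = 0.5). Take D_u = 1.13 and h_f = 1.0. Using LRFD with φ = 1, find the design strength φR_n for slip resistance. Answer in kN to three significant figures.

R_n = μ · D_u · h_f · T_b · n_s · n_b = 0.5 × 1.13 × 1.0 × 114 × 1 × 2 = 128.8 kN.
Design strength φR_n = 1 × 128.8 = 129 kN.

129 kN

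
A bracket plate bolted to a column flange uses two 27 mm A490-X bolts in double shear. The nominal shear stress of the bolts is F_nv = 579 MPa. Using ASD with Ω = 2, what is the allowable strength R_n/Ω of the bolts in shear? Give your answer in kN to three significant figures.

A_b = π × 27² / 4 = 572.6 mm².
R_n = F_nv · A_b · n · n_s = 579 × 572.6 × 2 × 2 / 1000 = 1326 kN.
Allowable strength R_n/Ω = 1326 / 2 = 663 kN.

663 kN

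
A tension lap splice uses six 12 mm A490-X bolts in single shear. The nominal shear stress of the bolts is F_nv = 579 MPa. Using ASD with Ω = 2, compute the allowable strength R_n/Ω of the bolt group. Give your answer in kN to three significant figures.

A_b = π × 12² / 4 = 113.1 mm².
R_n = F_nv · A_b · n · n_s = 579 × 113.1 × 6 × 1 / 1000 = 392.9 kN.
Allowable strength R_n/Ω = 392.9 / 2 = 196 kN.

196 kN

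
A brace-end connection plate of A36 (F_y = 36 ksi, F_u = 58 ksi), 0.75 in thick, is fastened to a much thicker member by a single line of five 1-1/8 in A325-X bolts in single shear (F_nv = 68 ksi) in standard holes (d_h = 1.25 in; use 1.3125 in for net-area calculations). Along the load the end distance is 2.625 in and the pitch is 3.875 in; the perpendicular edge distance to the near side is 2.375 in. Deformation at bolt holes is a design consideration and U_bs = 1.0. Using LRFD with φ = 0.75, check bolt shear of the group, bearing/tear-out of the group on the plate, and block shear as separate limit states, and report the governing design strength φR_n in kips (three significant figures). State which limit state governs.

Bolt shear: A_b = π·1.125²/4 = 0.994 in²; R_n = 68 × 0.994 × 5 × 1 = 338 kips → 0.75 × 338 = 253 kips.
Bearing: edge l_c = 2, r_n = 104.4 kips; interior l_c = 2.625, r_n = 117.4 kips; R_n = 104.4 + 4·117.4 = 574.2 kips → 431 kips.
Block shear: A_gv = 13.59, A_nv = 9.164, A_nt = 1.289 in²; R_n = min(0.6F_uA_nv, 0.6F_yA_gv) + U_bs·F_u·A_nt = 368.4 kips → 276 kips.
Bolt shear governs: 253 kips.

253 kips (bolt shear governs)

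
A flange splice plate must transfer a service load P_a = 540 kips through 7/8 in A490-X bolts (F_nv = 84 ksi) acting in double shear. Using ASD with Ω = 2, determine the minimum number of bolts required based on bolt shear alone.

11 bolts

A_b = π·0.875²/4 = 0.6013 in².
Per-bolt allowable strength R_n/Ω = 84 × 0.6013 × 2 / 2 = 50.51 kips.
n ≥ 540 / 50.51 = 10.69 → use 11 bolts.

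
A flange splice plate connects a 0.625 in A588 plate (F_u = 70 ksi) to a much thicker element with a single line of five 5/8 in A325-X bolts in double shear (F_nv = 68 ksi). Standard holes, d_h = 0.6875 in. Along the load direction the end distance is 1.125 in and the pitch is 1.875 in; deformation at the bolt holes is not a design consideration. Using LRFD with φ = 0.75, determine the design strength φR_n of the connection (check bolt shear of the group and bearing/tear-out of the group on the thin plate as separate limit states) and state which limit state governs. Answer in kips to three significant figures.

156 kips (bolt shear governs)

Bolt shear: A_b = π·0.625²/4 = 0.3068 in²; R_n = 68 × 0.3068 × 5 × 2 = 208.6 kips → 0.75 × 208.6 = 156 kips.
Bearing (1.5 l_c t F_u ≤ 3.0 d t F_u): upper limit = 3.0·0.625·0.625·70 = 82.03 kips.
  Edge l_c = 1.125 − 0.6875/2 = 0.7812 → r_n = 51.27 kips; interior l_c = 1.875 − 0.6875 = 1.188 → r_n = 77.93 kips.
  R_n,bearing = 1·51.27 + 4·77.93 = 363 kips → 0.75 × 363 = 272 kips.
Bolt shear governs: 156 kips.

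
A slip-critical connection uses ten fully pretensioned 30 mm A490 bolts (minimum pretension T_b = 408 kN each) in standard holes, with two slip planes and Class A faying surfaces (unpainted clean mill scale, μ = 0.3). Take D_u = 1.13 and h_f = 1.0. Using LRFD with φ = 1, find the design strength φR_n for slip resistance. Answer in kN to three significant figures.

R_n = μ · D_u · h_f · T_b · n_s · n_b = 0.3 × 1.13 × 1.0 × 408 × 2 × 10 = 2766 kN.
Design strength φR_n = 1 × 2766 = 2770 kN.

2770 kN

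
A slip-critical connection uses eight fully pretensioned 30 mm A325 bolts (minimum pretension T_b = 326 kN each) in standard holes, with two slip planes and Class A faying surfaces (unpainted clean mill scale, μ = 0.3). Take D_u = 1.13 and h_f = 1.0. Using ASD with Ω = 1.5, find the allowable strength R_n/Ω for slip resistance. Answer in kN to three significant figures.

1180 kN

R_n = μ · D_u · h_f · T_b · n_s · n_b = 0.3 × 1.13 × 1.0 × 326 × 2 × 8 = 1768 kN.
Allowable strength R_n/Ω = 1768 / 1.5 = 1180 kN.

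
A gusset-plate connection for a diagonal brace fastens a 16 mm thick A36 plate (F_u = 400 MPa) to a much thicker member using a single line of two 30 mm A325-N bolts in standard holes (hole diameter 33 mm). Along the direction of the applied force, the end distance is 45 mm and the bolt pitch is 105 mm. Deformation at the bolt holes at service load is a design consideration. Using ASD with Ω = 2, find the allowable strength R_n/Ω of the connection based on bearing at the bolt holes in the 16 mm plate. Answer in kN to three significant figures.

Per bolt r_n = 1.2 l_c t F_u ≤ 2.4 d t F_u; upper limit = 2.4 × 30 × 16 × 400 / 1000 = 460.8 kN.
Edge bolt: l_c = 45 − 33/2 = 28.5 mm → 1.2 × 28.5 × 16 × 400 / 1000 = 218.9 → r_n = 218.9 kN.
Interior bolts: l_c = 105 − 33 = 72 mm → 1.2 × 72 × 16 × 400 / 1000 = 553 → r_n = 460.8 kN.
R_n = 1 × 218.9 + 1 × 460.8 = 679.7 kN.
Allowable strength R_n/Ω = 679.7 / 2 = 340 kN.

340 kN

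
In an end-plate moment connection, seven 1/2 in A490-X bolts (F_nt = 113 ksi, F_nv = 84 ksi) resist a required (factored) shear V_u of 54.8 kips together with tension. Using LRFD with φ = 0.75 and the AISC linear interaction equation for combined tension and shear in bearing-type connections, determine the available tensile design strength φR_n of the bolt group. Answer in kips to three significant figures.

A_b = π·0.5²/4 = 0.1963 in²; f_rv = 54.8 / (7 × 0.1963) = 39.87 ksi.
F'_nt = 1.3 F_nt − (F_nt / φF_nv) f_rv = 1.3·113 − (113/(0.75·84))·39.87 = 75.39 ksi, capped at F_nt → F'_nt = 75.39 ksi.
R_n = F'_nt · A_b · n = 75.39 × 0.1963 × 7 = 103.6 kips.
Design strength φR_n = 0.75 × 103.6 = 77.7 kips.

77.7 kips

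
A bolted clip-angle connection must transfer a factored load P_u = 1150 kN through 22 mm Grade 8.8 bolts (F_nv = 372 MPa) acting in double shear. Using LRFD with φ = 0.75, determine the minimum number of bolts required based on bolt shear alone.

6 bolts

A_b = π·22²/4 = 380.1 mm².
Per-bolt design strength φR_n = 0.75 × 372 × 380.1 × 2 / 1000 = 212.1 kN.
n ≥ 1150 / 212.1 = 5.422 → use 6 bolts.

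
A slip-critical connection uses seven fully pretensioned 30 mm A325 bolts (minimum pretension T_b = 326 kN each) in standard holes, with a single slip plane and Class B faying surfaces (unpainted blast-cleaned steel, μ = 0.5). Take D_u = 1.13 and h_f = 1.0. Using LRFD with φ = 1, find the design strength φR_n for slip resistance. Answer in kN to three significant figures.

R_n = μ · D_u · h_f · T_b · n_s · n_b = 0.5 × 1.13 × 1.0 × 326 × 1 × 7 = 1289 kN.
Design strength φR_n = 1 × 1289 = 1290 kN.

1290 kN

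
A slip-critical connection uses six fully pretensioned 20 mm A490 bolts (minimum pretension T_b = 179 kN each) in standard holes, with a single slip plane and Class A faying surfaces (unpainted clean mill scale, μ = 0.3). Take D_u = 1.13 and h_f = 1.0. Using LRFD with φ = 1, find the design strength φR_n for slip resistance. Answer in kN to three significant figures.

364 kN

R_n = μ · D_u · h_f · T_b · n_s · n_b = 0.3 × 1.13 × 1.0 × 179 × 1 × 6 = 364.1 kN.
Design strength φR_n = 1 × 364.1 = 364 kN.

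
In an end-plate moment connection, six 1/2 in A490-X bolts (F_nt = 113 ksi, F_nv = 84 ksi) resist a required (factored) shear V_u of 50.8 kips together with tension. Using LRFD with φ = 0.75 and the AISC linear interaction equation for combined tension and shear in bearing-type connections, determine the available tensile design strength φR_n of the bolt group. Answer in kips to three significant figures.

A_b = π·0.5²/4 = 0.1963 in²; f_rv = 50.8 / (6 × 0.1963) = 43.12 ksi.
F'_nt = 1.3 F_nt − (F_nt / φF_nv) f_rv = 1.3·113 − (113/(0.75·84))·43.12 = 69.56 ksi, capped at F_nt → F'_nt = 69.56 ksi.
R_n = F'_nt · A_b · n = 69.56 × 0.1963 × 6 = 81.95 kips.
Design strength φR_n = 0.75 × 81.95 = 61.5 kips.

61.5 kips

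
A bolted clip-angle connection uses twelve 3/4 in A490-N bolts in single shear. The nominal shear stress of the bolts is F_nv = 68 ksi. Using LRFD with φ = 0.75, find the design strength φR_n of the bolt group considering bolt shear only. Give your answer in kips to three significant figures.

270 kips

A_b = π × 0.75² / 4 = 0.4418 in².
R_n = F_nv · A_b · n · n_s = 68 × 0.4418 × 12 × 1 = 360.5 kips.
Design strength φR_n = 0.75 × 360.5 = 270 kips.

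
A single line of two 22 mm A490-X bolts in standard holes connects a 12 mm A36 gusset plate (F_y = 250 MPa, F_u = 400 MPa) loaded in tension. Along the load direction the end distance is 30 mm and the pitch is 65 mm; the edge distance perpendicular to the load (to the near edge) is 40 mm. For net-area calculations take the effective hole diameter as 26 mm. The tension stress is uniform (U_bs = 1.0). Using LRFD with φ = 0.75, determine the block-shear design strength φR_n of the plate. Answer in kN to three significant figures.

218 kN

Shear plane L_v = 30 + 1·65 = 95 mm; A_gv = 95 × 12 = 1140 mm².
A_nv = (95 − 1.5·26) × 12 = 672 mm².
A_nt = (40 − 0.5·26) × 12 = 324 mm².
0.6 F_u A_nv = 161.3 kN; 0.6 F_y A_gv = 171 kN → shear rupture governs the shear term.
R_n = 161.3 + 1.0 × 400 × 324 / 1000 = 290.9 kN.
Design strength φR_n = 0.75 × 290.9 = 218 kN.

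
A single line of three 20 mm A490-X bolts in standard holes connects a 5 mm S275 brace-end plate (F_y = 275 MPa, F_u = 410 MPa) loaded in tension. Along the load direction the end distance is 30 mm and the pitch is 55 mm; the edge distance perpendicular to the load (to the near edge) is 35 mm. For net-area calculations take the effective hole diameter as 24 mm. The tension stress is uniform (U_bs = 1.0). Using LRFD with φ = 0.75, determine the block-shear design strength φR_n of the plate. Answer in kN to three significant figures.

Shear plane L_v = 30 + 2·55 = 140 mm; A_gv = 140 × 5 = 700 mm².
A_nv = (140 − 2.5·24) × 5 = 400 mm².
A_nt = (35 − 0.5·24) × 5 = 115 mm².
0.6 F_u A_nv = 98.4 kN; 0.6 F_y A_gv = 115.5 kN → shear rupture governs the shear term.
R_n = 98.4 + 1.0 × 410 × 115 / 1000 = 145.6 kN.
Design strength φR_n = 0.75 × 145.6 = 109 kN.

109 kN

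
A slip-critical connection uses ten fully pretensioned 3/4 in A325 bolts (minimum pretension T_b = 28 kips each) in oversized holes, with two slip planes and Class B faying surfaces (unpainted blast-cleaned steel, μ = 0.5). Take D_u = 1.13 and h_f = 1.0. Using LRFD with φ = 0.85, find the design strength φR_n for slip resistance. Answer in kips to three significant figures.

269 kips

R_n = μ · D_u · h_f · T_b · n_s · n_b = 0.5 × 1.13 × 1.0 × 28 × 2 × 10 = 316.4 kips.
Design strength φR_n = 0.85 × 316.4 = 269 kips.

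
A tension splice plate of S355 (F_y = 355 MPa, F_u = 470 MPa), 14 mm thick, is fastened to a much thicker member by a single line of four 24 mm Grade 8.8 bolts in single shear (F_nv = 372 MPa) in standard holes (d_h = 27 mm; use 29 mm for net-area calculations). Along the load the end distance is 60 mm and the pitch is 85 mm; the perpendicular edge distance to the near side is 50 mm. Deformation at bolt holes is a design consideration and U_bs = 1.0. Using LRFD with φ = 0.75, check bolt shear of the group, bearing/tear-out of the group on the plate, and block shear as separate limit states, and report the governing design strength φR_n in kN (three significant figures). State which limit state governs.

505 kN (bolt shear governs)

Bolt shear: A_b = π·24²/4 = 452.4 mm²; R_n = 372 × 452.4 × 4 × 1 / 1000 = 673.2 kN → 0.75 × 673.2 = 505 kN.
Bearing: edge l_c = 46.5, r_n = 367.2 kN; interior l_c = 58, r_n = 379 kN; R_n = 367.2 + 3·379 = 1504 kN → 1130 kN.
Block shear: A_gv = 4410, A_nv = 2989, A_nt = 497 mm²; R_n = min(0.6F_uA_nv, 0.6F_yA_gv) + U_bs·F_u·A_nt = 1076 kN → 807 kN.
Bolt shear governs: 505 kN.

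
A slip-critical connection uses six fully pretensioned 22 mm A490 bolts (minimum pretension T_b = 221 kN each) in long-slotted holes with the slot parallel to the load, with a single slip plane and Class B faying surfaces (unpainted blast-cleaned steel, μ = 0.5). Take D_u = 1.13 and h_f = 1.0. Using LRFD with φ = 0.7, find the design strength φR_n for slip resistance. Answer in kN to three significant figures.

R_n = μ · D_u · h_f · T_b · n_s · n_b = 0.5 × 1.13 × 1.0 × 221 × 1 × 6 = 749.2 kN.
Design strength φR_n = 0.7 × 749.2 = 524 kN.

524 kN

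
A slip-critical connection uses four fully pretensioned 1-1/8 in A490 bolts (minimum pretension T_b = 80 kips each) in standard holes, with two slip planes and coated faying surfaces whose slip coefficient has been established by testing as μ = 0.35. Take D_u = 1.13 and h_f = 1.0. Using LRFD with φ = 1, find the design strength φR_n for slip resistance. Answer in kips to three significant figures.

R_n = μ · D_u · h_f · T_b · n_s · n_b = 0.35 × 1.13 × 1.0 × 80 × 2 × 4 = 253.1 kips.
Design strength φR_n = 1 × 253.1 = 253 kips.

253 kips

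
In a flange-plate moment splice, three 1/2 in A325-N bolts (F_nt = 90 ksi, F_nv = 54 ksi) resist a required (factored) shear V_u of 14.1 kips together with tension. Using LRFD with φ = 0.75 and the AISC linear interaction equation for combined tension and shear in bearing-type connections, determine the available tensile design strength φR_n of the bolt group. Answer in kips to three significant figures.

28.2 kips

A_b = π·0.5²/4 = 0.1963 in²; f_rv = 14.1 / (3 × 0.1963) = 23.94 ksi.
F'_nt = 1.3 F_nt − (F_nt / φF_nv) f_rv = 1.3·90 − (90/(0.75·54))·23.94 = 63.81 ksi, capped at F_nt → F'_nt = 63.81 ksi.
R_n = F'_nt · A_b · n = 63.81 × 0.1963 × 3 = 37.59 kips.
Design strength φR_n = 0.75 × 37.59 = 28.2 kips.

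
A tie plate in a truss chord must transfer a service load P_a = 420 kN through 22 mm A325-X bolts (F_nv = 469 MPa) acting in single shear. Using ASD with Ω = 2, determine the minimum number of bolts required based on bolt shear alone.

5 bolts

A_b = π·22²/4 = 380.1 mm².
Per-bolt allowable strength R_n/Ω = 469 × 380.1 × 1 / 1000 / 2 = 89.14 kN.
n ≥ 420 / 89.14 = 4.712 → use 5 bolts.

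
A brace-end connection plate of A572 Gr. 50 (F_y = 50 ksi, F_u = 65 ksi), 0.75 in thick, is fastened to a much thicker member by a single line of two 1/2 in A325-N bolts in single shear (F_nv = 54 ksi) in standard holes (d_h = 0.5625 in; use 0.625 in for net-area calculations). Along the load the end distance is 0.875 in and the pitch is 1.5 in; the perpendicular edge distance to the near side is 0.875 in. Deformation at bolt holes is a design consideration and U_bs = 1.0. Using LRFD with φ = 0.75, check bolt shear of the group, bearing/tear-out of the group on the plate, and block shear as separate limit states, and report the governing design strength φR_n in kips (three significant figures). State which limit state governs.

Bolt shear: A_b = π·0.5²/4 = 0.1963 in²; R_n = 54 × 0.1963 × 2 × 1 = 21.21 kips → 0.75 × 21.21 = 15.9 kips.
Bearing: edge l_c = 0.5938, r_n = 34.73 kips; interior l_c = 0.9375, r_n = 54.84 kips; R_n = 34.73 + 1·54.84 = 89.58 kips → 67.2 kips.
Block shear: A_gv = 1.781, A_nv = 1.078, A_nt = 0.4219 in²; R_n = min(0.6F_uA_nv, 0.6F_yA_gv) + U_bs·F_u·A_nt = 69.47 kips → 52.1 kips.
Bolt shear governs: 15.9 kips.

15.9 kips (bolt shear governs)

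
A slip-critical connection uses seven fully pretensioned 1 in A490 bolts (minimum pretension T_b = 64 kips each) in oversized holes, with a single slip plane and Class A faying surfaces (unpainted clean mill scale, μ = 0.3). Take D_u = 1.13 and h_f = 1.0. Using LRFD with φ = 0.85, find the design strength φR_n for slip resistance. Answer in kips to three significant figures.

R_n = μ · D_u · h_f · T_b · n_s · n_b = 0.3 × 1.13 × 1.0 × 64 × 1 × 7 = 151.9 kips.
Design strength φR_n = 0.85 × 151.9 = 129 kips.

129 kips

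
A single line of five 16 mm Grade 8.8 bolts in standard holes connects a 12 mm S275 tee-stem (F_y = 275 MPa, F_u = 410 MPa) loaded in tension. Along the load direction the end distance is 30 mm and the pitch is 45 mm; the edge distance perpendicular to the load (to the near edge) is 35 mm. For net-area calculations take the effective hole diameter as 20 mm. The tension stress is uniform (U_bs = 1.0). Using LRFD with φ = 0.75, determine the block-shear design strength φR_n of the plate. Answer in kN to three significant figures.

Shear plane L_v = 30 + 4·45 = 210 mm; A_gv = 210 × 12 = 2520 mm².
A_nv = (210 − 4.5·20) × 12 = 1440 mm².
A_nt = (35 − 0.5·20) × 12 = 300 mm².
0.6 F_u A_nv = 354.2 kN; 0.6 F_y A_gv = 415.8 kN → shear rupture governs the shear term.
R_n = 354.2 + 1.0 × 410 × 300 / 1000 = 477.2 kN.
Design strength φR_n = 0.75 × 477.2 = 358 kN.

358 kN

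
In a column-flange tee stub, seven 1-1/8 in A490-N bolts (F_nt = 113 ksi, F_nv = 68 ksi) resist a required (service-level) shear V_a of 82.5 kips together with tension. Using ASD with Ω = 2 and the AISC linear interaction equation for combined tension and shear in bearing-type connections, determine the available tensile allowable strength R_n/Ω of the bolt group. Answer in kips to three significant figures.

A_b = π·1.125²/4 = 0.994 in²; f_rv = 82.5 / (7 × 0.994) = 11.86 ksi.
F'_nt = 1.3 F_nt − (Ω F_nt / F_nv) f_rv = 1.3·113 − (2·113/68)·11.86 = 107.5 ksi, capped at F_nt → F'_nt = 107.5 ksi.
R_n = F'_nt · A_b · n = 107.5 × 0.994 × 7 = 748 kips.
Allowable strength R_n/Ω = 748 / 2 = 374 kips.

374 kips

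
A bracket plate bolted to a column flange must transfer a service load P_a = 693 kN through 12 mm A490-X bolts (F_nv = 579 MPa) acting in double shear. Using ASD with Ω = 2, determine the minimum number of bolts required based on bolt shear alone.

11 bolts

A_b = π·12²/4 = 113.1 mm².
Per-bolt allowable strength R_n/Ω = 579 × 113.1 × 2 / 1000 / 2 = 65.48 kN.
n ≥ 693 / 65.48 = 10.58 → use 11 bolts.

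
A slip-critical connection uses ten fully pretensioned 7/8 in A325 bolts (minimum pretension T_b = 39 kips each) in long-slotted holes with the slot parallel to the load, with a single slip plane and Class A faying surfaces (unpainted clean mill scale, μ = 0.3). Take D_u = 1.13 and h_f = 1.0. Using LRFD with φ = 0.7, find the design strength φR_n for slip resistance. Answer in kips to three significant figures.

R_n = μ · D_u · h_f · T_b · n_s · n_b = 0.3 × 1.13 × 1.0 × 39 × 1 × 10 = 132.2 kips.
Design strength φR_n = 0.7 × 132.2 = 92.5 kips.

92.5 kips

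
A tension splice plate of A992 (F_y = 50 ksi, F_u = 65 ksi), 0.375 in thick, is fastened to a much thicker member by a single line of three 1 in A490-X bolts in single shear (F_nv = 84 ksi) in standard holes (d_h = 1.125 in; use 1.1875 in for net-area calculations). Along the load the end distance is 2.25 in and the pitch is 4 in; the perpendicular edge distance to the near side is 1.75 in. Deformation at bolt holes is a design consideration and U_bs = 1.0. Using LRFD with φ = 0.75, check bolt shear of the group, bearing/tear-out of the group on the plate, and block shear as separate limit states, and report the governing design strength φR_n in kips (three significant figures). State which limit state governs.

Bolt shear: A_b = π·1²/4 = 0.7854 in²; R_n = 84 × 0.7854 × 3 × 1 = 197.9 kips → 0.75 × 197.9 = 148 kips.
Bearing: edge l_c = 1.688, r_n = 49.36 kips; interior l_c = 2.875, r_n = 58.5 kips; R_n = 49.36 + 2·58.5 = 166.4 kips → 125 kips.
Block shear: A_gv = 3.844, A_nv = 2.73, A_nt = 0.4336 in²; R_n = min(0.6F_uA_nv, 0.6F_yA_gv) + U_bs·F_u·A_nt = 134.7 kips → 101 kips.
Block shear governs: 101 kips.

101 kips (block shear governs)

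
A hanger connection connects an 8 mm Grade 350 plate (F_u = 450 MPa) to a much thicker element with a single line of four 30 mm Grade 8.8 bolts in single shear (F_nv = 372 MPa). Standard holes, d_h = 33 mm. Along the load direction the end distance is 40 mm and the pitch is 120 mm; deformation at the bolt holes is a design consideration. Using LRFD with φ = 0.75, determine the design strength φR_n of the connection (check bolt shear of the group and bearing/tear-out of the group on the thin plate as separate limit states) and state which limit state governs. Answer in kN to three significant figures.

Bolt shear: A_b = π·30²/4 = 706.9 mm²; R_n = 372 × 706.9 × 4 × 1 / 1000 = 1052 kN → 0.75 × 1052 = 789 kN.
Bearing (1.2 l_c t F_u ≤ 2.4 d t F_u): upper limit = 2.4·30·8·450 / 1000 = 259.2 kN.
  Edge l_c = 40 − 33/2 = 23.5 → r_n = 101.5 kN; interior l_c = 120 − 33 = 87 → r_n = 259.2 kN.
  R_n,bearing = 1·101.5 + 3·259.2 = 879.1 kN → 0.75 × 879.1 = 659 kN.
Bearing governs: 659 kN.

659 kN (bearing governs)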